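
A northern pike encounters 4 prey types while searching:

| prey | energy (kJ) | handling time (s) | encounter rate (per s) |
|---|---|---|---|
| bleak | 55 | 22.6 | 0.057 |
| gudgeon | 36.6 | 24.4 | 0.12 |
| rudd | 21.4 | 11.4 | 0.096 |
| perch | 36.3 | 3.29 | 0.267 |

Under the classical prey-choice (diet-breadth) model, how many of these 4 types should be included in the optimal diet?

Profitabilities (E/h, kJ/s): perch 11, bleak 2.43, rudd 1.88, gudgeon 1.5. Add prey in this order while the next type's profitability exceeds the intake rate on those already taken.
Rate on top 1: 5.16. bleak: 2.43 < 5.16 → exclude; stop.
Optimal diet: perch — 1 of 4 types.

1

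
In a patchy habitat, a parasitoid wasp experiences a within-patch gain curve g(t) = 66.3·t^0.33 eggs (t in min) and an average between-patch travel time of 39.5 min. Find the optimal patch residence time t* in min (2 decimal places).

19.46 min

Maximise g(t)/(T+t): set derivative to zero → g'(t)(T+t) = g(t).
g'(t) = 0.33·66.3·t^-0.67. Setting 0.33·66.3·t^-0.67 = 66.3·t^0.33/(39.5+t) gives 0.33(39.5+t) = t, so 0.67·t = 0.33×39.5.
t* = 0.33×39.5/0.67 = 19.46 min.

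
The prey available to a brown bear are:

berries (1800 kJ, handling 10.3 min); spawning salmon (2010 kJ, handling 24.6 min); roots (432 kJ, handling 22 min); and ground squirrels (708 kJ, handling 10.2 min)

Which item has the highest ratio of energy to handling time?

In descending order of E/h:
berries: 1800/10.3 = 175 kJ/min
spawning salmon: 2010/24.6 = 81.7 kJ/min
ground squirrels: 708/10.2 = 69.4 kJ/min
roots: 432/22 = 19.6 kJ/min

berries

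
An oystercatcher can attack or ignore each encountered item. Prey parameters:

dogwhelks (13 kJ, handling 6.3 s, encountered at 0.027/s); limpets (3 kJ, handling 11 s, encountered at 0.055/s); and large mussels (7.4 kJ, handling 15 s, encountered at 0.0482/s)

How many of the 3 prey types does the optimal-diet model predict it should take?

Profitabilities (E/h, kJ/s): dogwhelks 2.06, large mussels 0.493, limpets 0.273. Add prey in this order while the next type's profitability exceeds the intake rate on those already taken.
Rate on top 1: 0.3. large mussels: 0.493 > 0.3 → include.
Rate on top 2: 0.3738. limpets: 0.273 < 0.3738 → exclude; stop.
Optimal diet: dogwhelks, large mussels — 2 of 3 types.

2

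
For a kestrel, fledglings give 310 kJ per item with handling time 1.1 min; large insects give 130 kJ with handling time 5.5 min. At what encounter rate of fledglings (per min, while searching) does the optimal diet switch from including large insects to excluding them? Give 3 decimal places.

0.083 per min

At the threshold, the rate on fledglings alone equals the profitability of large insects: λ·310/(1 + λ·1.1) = 130/5.5 = 23.64.
Rearranging, λ(310 − 23.64×1.1) = 23.64, so λ = 23.64/284 = 0.08323 per min.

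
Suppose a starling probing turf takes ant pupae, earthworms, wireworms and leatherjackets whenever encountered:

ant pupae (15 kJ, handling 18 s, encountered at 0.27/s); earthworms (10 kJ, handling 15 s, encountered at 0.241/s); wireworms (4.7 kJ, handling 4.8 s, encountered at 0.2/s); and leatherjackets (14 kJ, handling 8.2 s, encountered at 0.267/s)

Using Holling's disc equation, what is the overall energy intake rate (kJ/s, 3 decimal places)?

R = (0.27×15 + 0.241×10 + 0.2×4.7 + 0.267×14) / (1 + 0.27×18 + 0.241×15 + 0.2×4.8 + 0.267×8.2) = 11.14/12.62 = 0.8823 kJ/s.

0.882 kJ/s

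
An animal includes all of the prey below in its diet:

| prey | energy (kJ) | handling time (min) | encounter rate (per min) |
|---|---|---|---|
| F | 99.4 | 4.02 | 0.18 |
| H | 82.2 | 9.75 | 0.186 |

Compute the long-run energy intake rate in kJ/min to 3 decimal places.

9.381 kJ/min

Energy encountered per unit search time: 0.18×99.4 + 0.186×82.2 = 33.18 kJ/min.
Handling time per unit search time: 0.18×4.02 + 0.186×9.75 = 2.537.
Rate = 33.18/(1 + 2.537) = 9.381 kJ/min.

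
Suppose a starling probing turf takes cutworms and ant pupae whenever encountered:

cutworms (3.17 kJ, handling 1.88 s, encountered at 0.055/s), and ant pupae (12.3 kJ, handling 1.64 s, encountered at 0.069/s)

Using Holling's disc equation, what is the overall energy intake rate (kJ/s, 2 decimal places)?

0.84 kJ/s

R = Σλ_iE_i / (1 + Σλ_ih_i)
Numerator: 0.055×3.17 + 0.069×12.3 = 1.023
Denominator: 1 + 0.055×1.88 + 0.069×1.64 = 1.217
R = 1.023/1.217 = 0.8409 kJ/s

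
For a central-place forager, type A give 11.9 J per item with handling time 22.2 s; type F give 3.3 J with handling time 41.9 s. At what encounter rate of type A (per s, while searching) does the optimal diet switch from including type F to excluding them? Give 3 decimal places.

0.008 per s

The zero-one rule: include type F iff E₂/h₂ > λE₁/(1+λh₁). Equality gives the switch point.
λE₁h₂ = E₂ + λE₂h₁ ⇒ λ = E₂/(E₁h₂ − E₂h₁) = 3.3/(498.6 − 73.26) = 0.007758 per s.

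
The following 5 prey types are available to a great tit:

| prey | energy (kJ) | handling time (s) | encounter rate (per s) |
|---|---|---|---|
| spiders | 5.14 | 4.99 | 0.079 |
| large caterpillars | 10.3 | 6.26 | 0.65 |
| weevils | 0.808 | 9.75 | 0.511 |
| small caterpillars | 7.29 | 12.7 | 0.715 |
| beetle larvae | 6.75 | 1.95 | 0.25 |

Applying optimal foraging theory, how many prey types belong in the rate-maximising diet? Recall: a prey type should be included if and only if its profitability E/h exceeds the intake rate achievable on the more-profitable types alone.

Profitabilities (E/h, kJ/s): beetle larvae 3.46, large caterpillars 1.65, spiders 1.03, small caterpillars 0.574, weevils 0.0829. Add prey in this order while the next type's profitability exceeds the intake rate on those already taken.
Rate on top 1: 1.134. large caterpillars: 1.65 > 1.134 → include.
Rate on top 2: 1.509. spiders: 1.03 < 1.509 → exclude; stop.
Optimal diet: beetle larvae, large caterpillars — 2 of 5 types.

2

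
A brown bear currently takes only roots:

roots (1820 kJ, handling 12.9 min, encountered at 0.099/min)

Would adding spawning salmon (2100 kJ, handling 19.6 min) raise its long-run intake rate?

Yes

Intake rate on the current diet: R = (0.099×1820) / (1 + 0.099×12.9) = 180.2/2.277 = 79.13 kJ/min.
spawning salmon: E/h = 2100/19.6 = 107.1 kJ/min.
107.1 > 79.13, so adding spawning salmon raises the average — include it.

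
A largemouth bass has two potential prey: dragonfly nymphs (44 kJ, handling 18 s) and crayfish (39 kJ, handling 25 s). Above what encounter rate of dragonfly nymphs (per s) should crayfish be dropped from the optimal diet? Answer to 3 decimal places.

0.098 per s

Drop crayfish once their profitability E₂/h₂ falls below the rate achievable on dragonfly nymphs alone: E₂/h₂ = λE₁/(1 + λh₁).
Solve for λ: λE₁h₂ = E₂(1 + λh₁) → λ(E₁h₂ − E₂h₁) = E₂ → λ = E₂/(E₁h₂ − E₂h₁).
λ = 39/(44×25 − 39×18) = 39/398 = 0.09799 per s.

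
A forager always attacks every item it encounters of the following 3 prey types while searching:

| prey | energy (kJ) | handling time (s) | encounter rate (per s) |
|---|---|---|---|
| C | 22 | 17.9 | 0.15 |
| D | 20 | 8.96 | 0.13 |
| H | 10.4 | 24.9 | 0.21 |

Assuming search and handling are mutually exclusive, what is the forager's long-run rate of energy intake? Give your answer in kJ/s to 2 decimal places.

Energy encountered per unit search time: 0.15×22 + 0.13×20 + 0.21×10.4 = 8.084 kJ/s.
Handling time per unit search time: 0.15×17.9 + 0.13×8.96 + 0.21×24.9 = 9.079.
Rate = 8.084/(1 + 9.079) = 0.8021 kJ/s.

0.80 kJ/s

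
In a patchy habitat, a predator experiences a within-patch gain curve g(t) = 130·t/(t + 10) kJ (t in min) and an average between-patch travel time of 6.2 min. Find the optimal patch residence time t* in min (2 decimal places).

By the marginal value theorem, leave when the instantaneous gain rate g'(t) equals the habitat-wide average g(t)/(T + t).
g'(t) = 130·10/(t + 10)². Setting 130·10/(t+10)² = 130t/[(t+10)(6.2+t)] gives 10(6.2+t) = t(t+10), so t² = 10×6.2 = 62.
t* = √62 = 7.874 min.

7.87 min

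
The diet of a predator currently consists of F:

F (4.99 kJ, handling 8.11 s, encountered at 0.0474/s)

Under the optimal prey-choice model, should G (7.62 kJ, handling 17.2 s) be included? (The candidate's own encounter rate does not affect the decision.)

Current rate: (0.0474×4.99)/(1 + 0.0474×8.11) = 0.1708 kJ/s.
Profitability of G: 7.62/17.2 = 0.443 kJ/s.
Since 0.443 > R, including G increases the long-run rate.

Yes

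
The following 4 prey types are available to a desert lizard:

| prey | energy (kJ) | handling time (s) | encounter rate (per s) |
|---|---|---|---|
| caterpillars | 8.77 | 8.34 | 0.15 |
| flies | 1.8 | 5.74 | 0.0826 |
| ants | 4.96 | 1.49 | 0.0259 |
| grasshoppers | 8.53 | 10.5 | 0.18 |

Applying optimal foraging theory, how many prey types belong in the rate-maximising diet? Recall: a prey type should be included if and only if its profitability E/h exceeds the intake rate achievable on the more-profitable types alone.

3

E/h in descending order: ants 3.33, caterpillars 1.05, grasshoppers 0.812, flies 0.314 kJ/s. The optimal diet is the largest prefix of this list for which every included type satisfies E_i/h_i > R on the types above it.
Rate on top 1: 0.1237. caterpillars: 1.05 > 0.1237 → include.
Rate on top 2: 0.6307. grasshoppers: 0.812 > 0.6307 → include.
Rate on top 3: 0.7128. flies: 0.314 < 0.7128 → exclude; stop.
Optimal diet: ants, caterpillars, grasshoppers — 3 of 4 types.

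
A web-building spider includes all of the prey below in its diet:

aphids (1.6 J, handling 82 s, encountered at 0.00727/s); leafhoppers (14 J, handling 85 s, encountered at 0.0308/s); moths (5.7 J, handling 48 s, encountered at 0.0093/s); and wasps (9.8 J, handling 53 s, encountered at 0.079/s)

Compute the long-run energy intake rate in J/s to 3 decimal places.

0.144 J/s

Energy encountered per unit search time: 0.00727×1.6 + 0.0308×14 + 0.0093×5.7 + 0.079×9.8 = 1.27 J/s.
Handling time per unit search time: 0.00727×82 + 0.0308×85 + 0.0093×48 + 0.079×53 = 7.848.
Rate = 1.27/(1 + 7.848) = 0.1435 J/s.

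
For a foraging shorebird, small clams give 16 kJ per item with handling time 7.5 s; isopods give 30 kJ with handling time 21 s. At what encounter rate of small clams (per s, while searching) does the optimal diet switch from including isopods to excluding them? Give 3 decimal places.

At the threshold, the rate on small clams alone equals the profitability of isopods: λ·16/(1 + λ·7.5) = 30/21 = 1.429.
Rearranging, λ(16 − 1.429×7.5) = 1.429, so λ = 1.429/5.286 = 0.2703 per s.

0.270 per s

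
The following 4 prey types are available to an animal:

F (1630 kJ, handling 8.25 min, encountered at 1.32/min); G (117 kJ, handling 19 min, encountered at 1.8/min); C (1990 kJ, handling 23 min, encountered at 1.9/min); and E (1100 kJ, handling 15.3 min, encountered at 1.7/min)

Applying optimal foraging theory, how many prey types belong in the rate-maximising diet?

1

E/h in descending order: F 198, C 86.5, E 71.9, G 6.16 kJ/min. The optimal diet is the largest prefix of this list for which every included type satisfies E_i/h_i > R on the types above it.
Rate on top 1: 181. C: 86.5 < 181 → exclude; stop.
Optimal diet: F — 1 of 4 types.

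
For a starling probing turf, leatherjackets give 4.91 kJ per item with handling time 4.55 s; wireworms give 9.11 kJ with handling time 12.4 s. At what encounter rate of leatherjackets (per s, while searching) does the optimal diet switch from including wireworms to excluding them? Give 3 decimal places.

At the threshold, the rate on leatherjackets alone equals the profitability of wireworms: λ·4.91/(1 + λ·4.55) = 9.11/12.4 = 0.7347.
Rearranging, λ(4.91 − 0.7347×4.55) = 0.7347, so λ = 0.7347/1.567 = 0.4688 per s.

0.469 per s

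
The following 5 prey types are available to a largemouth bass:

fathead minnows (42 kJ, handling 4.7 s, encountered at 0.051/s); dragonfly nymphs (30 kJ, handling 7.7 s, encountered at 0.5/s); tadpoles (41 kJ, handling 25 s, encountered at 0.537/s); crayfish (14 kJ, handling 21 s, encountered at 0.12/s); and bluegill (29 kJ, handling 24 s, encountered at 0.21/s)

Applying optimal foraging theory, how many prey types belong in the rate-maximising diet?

2

E/h in descending order: fathead minnows 8.94, dragonfly nymphs 3.9, tadpoles 1.64, bluegill 1.21, crayfish 0.667 kJ/s. The optimal diet is the largest prefix of this list for which every included type satisfies E_i/h_i > R on the types above it.
Rate on top 1: 1.728. dragonfly nymphs: 3.9 > 1.728 → include.
Rate on top 2: 3.368. tadpoles: 1.64 < 3.368 → exclude; stop.
Optimal diet: fathead minnows, dragonfly nymphs — 2 of 5 types.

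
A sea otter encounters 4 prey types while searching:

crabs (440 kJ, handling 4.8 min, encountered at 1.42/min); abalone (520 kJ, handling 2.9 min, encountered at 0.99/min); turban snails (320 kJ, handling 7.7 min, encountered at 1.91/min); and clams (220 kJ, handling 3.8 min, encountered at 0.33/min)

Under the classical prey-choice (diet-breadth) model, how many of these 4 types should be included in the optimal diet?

Rank by E/h (kJ/min): abalone 179, crabs 91.7, clams 57.9, turban snails 41.6. Include each in turn until the next type's E/h falls below the running intake rate.
Rate on top 1: 133. crabs: 91.7 < 133 → exclude; stop.
Optimal diet: abalone — 1 of 4 types.

1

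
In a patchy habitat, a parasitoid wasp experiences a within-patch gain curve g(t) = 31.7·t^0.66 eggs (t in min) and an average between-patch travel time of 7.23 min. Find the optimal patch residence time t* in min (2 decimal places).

Maximise g(t)/(T+t): set derivative to zero → g'(t)(T+t) = g(t).
g'(t) = 0.66·31.7·t^-0.34. Setting 0.66·31.7·t^-0.34 = 31.7·t^0.66/(7.23+t) gives 0.66(7.23+t) = t, so 0.34·t = 0.66×7.23.
t* = 0.66×7.23/0.34 = 14.03 min.

14.03 min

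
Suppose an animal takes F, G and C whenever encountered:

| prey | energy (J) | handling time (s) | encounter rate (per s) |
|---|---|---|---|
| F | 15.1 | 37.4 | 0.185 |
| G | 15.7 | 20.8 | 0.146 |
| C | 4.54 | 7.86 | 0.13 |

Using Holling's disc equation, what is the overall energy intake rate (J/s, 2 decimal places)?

0.47 J/s

R = Σλ_iE_i / (1 + Σλ_ih_i)
Numerator: 0.185×15.1 + 0.146×15.7 + 0.13×4.54 = 5.676
Denominator: 1 + 0.185×37.4 + 0.146×20.8 + 0.13×7.86 = 11.98
R = 5.676/11.98 = 0.4739 J/s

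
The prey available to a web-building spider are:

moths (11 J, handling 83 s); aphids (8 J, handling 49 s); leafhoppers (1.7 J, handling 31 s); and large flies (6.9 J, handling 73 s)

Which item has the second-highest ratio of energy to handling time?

In descending order of E/h:
aphids: 8/49 = 0.163 J/s
moths: 11/83 = 0.133 J/s
large flies: 6.9/73 = 0.0945 J/s
leafhoppers: 1.7/31 = 0.0548 J/s

moths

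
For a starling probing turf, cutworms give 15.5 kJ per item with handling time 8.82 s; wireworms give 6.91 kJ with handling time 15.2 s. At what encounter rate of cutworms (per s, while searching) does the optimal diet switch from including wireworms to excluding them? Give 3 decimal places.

Drop wireworms once their profitability E₂/h₂ falls below the rate achievable on cutworms alone: E₂/h₂ = λE₁/(1 + λh₁).
Solve for λ: λE₁h₂ = E₂(1 + λh₁) → λ(E₁h₂ − E₂h₁) = E₂ → λ = E₂/(E₁h₂ − E₂h₁).
λ = 6.91/(15.5×15.2 − 6.91×8.82) = 6.91/174.7 = 0.03956 per s.

0.040 per s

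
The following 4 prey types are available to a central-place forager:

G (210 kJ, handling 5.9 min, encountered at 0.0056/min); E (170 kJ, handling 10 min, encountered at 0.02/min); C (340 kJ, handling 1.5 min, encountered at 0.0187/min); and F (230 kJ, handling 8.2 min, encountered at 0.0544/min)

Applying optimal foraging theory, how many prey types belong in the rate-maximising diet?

Profitabilities (E/h, kJ/min): C 227, G 35.6, F 28, E 17. Add prey in this order while the next type's profitability exceeds the intake rate on those already taken.
Rate on top 1: 6.185. G: 35.6 > 6.185 → include.
Rate on top 2: 7.1. F: 28 > 7.1 → include.
Rate on top 3: 13.3. E: 17 > 13.3 → include.
Optimal diet: C, G, F, E — 4 of 4 types.

4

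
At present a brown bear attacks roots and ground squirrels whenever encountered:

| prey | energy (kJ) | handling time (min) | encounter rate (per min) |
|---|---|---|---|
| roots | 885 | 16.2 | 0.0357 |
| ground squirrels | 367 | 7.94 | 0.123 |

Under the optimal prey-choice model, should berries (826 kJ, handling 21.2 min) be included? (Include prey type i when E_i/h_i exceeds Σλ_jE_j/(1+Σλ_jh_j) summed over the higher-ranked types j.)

Intake rate on the current diet: R = (0.0357×885 + 0.123×367) / (1 + 0.0357×16.2 + 0.123×7.94) = 76.74/2.555 = 30.03 kJ/min.
Profitability of berries: 826/21.2 = 38.96 kJ/min.
Since 38.96 > R, including berries increases the long-run rate.

Yes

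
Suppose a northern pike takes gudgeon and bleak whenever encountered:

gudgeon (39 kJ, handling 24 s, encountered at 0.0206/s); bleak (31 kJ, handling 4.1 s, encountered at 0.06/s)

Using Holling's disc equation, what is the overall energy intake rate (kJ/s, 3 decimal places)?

Energy encountered per unit search time: 0.0206×39 + 0.06×31 = 2.663 kJ/s.
Handling time per unit search time: 0.0206×24 + 0.06×4.1 = 0.7404.
Rate = 2.663/(1 + 0.7404) = 1.53 kJ/s.

1.530 kJ/s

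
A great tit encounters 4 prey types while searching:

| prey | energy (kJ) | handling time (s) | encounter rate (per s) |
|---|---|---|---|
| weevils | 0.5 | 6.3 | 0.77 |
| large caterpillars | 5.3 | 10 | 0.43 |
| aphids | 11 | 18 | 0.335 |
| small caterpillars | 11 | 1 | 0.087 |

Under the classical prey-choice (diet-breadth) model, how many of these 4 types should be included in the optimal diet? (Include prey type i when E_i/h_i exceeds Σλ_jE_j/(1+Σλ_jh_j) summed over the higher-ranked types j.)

E/h in descending order: small caterpillars 11, aphids 0.611, large caterpillars 0.53, weevils 0.0794 kJ/s. The optimal diet is the largest prefix of this list for which every included type satisfies E_i/h_i > R on the types above it.
Rate on top 1: 0.8804. aphids: 0.611 < 0.8804 → exclude; stop.
Optimal diet: small caterpillars — 1 of 4 types.

1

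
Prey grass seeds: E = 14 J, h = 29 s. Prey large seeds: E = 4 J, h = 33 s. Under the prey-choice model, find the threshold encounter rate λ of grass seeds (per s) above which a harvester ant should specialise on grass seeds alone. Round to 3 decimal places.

Drop large seeds once their profitability E₂/h₂ falls below the rate achievable on grass seeds alone: E₂/h₂ = λE₁/(1 + λh₁).
Solve for λ: λE₁h₂ = E₂(1 + λh₁) → λ(E₁h₂ − E₂h₁) = E₂ → λ = E₂/(E₁h₂ − E₂h₁).
λ = 4/(14×33 − 4×29) = 4/346 = 0.01156 per s.

0.012 per s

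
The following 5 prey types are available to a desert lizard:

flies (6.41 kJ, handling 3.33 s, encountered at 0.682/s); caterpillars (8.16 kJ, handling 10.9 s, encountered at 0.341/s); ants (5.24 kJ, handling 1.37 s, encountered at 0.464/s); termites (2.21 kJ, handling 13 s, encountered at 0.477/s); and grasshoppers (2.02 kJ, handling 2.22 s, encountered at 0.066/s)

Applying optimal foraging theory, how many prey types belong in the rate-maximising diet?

Profitabilities (E/h, kJ/s): ants 3.82, flies 1.92, grasshoppers 0.91, caterpillars 0.749, termites 0.17. Add prey in this order while the next type's profitability exceeds the intake rate on those already taken.
Rate on top 1: 1.486. flies: 1.92 > 1.486 → include.
Rate on top 2: 1.741. grasshoppers: 0.91 < 1.741 → exclude; stop.
Optimal diet: ants, flies — 2 of 5 types.

2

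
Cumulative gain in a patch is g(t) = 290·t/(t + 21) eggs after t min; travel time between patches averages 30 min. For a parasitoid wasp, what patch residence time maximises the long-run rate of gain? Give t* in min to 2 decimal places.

25.10 min

Optimal t* satisfies g'(t*) = g(t*)/(T + t*).
g'(t) = 290·21/(t + 21)². Setting 290·21/(t+21)² = 290t/[(t+21)(30+t)] gives 21(30+t) = t(t+21), so t² = 21×30 = 630.
t* = √630 = 25.1 min.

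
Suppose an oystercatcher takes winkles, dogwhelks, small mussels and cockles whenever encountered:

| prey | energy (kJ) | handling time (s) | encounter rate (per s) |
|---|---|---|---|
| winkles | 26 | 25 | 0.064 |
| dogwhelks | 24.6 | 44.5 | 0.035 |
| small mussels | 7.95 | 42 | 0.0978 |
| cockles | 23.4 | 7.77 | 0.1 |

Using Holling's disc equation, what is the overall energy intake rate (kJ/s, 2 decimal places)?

0.62 kJ/s

R = Σλ_iE_i / (1 + Σλ_ih_i)
Numerator: 0.064×26 + 0.035×24.6 + 0.0978×7.95 + 0.1×23.4 = 5.643
Denominator: 1 + 0.064×25 + 0.035×44.5 + 0.0978×42 + 0.1×7.77 = 9.042
R = 5.643/9.042 = 0.624 kJ/s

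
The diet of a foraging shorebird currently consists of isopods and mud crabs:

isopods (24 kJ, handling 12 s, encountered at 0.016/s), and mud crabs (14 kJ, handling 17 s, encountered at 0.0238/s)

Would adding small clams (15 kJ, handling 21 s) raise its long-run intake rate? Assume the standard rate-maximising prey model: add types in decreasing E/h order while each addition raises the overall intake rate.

Yes

On isopods and mud crabs alone, R = ΣλE/(1+Σλh) = 0.7172/1.597 = 0.4492 kJ/s.
Profitability of small clams: 15/21 = 0.7143 kJ/s.
Since 0.7143 > R, including small clams increases the long-run rate.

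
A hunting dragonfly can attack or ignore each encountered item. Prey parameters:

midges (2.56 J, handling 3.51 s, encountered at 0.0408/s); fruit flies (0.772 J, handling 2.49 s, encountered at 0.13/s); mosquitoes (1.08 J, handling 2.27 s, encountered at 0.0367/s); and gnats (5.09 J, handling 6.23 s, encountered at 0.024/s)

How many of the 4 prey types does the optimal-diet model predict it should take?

4

E/h in descending order: gnats 0.817, midges 0.729, mosquitoes 0.476, fruit flies 0.31 J/s. The optimal diet is the largest prefix of this list for which every included type satisfies E_i/h_i > R on the types above it.
Rate on top 1: 0.1063. midges: 0.729 > 0.1063 → include.
Rate on top 2: 0.1753. mosquitoes: 0.476 > 0.1753 → include.
Rate on top 3: 0.1935. fruit flies: 0.31 > 0.1935 → include.
Optimal diet: gnats, midges, mosquitoes, fruit flies — 4 of 4 types.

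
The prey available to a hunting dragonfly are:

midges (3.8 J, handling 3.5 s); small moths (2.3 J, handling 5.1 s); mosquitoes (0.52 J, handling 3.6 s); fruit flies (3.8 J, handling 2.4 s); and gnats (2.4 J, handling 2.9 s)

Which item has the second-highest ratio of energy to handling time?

midges

Profitability E/h (J/s): midges = 3.8/3.5 = 1.09, small moths = 2.3/5.1 = 0.451, mosquitoes = 0.52/3.6 = 0.144, fruit flies = 3.8/2.4 = 1.58, gnats = 2.4/2.9 = 0.828.
Ranked: fruit flies > midges > gnats > small moths > mosquitoes.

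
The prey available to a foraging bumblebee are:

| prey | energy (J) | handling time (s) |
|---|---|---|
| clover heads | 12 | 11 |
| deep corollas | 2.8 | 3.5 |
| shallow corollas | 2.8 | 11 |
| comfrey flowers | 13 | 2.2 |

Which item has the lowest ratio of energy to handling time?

Profitability E/h (J/s): clover heads = 12/11 = 1.09, deep corollas = 2.8/3.5 = 0.8, shallow corollas = 2.8/11 = 0.255, comfrey flowers = 13/2.2 = 5.91.
Ranked: comfrey flowers > clover heads > deep corollas > shallow corollas.

shallow corollas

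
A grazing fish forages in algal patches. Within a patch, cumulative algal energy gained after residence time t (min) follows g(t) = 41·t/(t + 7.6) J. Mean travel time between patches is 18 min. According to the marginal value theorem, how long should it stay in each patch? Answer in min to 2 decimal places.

11.70 min

By the marginal value theorem, leave when the instantaneous gain rate g'(t) equals the habitat-wide average g(t)/(T + t).
g'(t) = 41·7.6/(t + 7.6)². Setting 41·7.6/(t+7.6)² = 41t/[(t+7.6)(18+t)] gives 7.6(18+t) = t(t+7.6), so t² = 7.6×18 = 136.8.
t* = √136.8 = 11.7 min.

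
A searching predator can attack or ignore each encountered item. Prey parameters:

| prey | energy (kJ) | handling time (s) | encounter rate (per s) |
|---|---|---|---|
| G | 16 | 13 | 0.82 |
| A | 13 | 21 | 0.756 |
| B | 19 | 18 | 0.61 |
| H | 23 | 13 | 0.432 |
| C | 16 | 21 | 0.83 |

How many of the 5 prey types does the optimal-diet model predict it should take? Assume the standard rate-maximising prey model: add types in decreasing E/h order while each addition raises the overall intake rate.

Rank by E/h (kJ/s): H 1.77, G 1.23, B 1.06, C 0.762, A 0.619. Include each in turn until the next type's E/h falls below the running intake rate.
Rate on top 1: 1.502. G: 1.23 < 1.502 → exclude; stop.
Optimal diet: H — 1 of 5 types.

1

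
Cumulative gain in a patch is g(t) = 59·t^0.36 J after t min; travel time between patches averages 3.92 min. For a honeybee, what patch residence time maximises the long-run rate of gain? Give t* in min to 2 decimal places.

2.21 min

Maximise g(t)/(T+t): set derivative to zero → g'(t)(T+t) = g(t).
g'(t) = 0.36·59·t^-0.64. Setting 0.36·59·t^-0.64 = 59·t^0.36/(3.92+t) gives 0.36(3.92+t) = t, so 0.64·t = 0.36×3.92.
t* = 0.36×3.92/0.64 = 2.205 min.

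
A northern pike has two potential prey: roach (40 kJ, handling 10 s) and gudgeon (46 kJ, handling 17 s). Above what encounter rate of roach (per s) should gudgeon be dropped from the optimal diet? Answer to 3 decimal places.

0.209 per s

Drop gudgeon once their profitability E₂/h₂ falls below the rate achievable on roach alone: E₂/h₂ = λE₁/(1 + λh₁).
Solve for λ: λE₁h₂ = E₂(1 + λh₁) → λ(E₁h₂ − E₂h₁) = E₂ → λ = E₂/(E₁h₂ − E₂h₁).
λ = 46/(40×17 − 46×10) = 46/220 = 0.2091 per s.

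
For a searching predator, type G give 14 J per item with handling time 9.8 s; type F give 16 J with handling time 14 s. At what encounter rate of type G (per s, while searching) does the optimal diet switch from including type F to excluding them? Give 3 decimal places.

At the threshold, the rate on type G alone equals the profitability of type F: λ·14/(1 + λ·9.8) = 16/14 = 1.143.
Rearranging, λ(14 − 1.143×9.8) = 1.143, so λ = 1.143/2.8 = 0.4082 per s.

0.408 per s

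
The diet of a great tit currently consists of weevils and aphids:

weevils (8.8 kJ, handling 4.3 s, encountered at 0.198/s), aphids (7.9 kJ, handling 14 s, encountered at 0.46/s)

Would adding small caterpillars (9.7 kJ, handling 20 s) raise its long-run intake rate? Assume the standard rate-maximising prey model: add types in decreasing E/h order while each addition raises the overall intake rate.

No

On weevils and aphids alone, R = ΣλE/(1+Σλh) = 5.376/8.291 = 0.6484 kJ/s.
small caterpillars: E/h = 9.7/20 = 0.485 kJ/s.
0.485 < 0.6484, so adding small caterpillars would lower the average — exclude it.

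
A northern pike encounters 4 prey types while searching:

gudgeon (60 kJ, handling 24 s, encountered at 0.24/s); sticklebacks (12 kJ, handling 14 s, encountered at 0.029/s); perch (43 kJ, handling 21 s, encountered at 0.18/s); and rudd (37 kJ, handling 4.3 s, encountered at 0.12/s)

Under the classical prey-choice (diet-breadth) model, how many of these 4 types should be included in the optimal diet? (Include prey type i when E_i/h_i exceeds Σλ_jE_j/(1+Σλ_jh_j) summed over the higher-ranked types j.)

1

E/h in descending order: rudd 8.6, gudgeon 2.5, perch 2.05, sticklebacks 0.857 kJ/s. The optimal diet is the largest prefix of this list for which every included type satisfies E_i/h_i > R on the types above it.
Rate on top 1: 2.929. gudgeon: 2.5 < 2.929 → exclude; stop.
Optimal diet: rudd — 1 of 4 types.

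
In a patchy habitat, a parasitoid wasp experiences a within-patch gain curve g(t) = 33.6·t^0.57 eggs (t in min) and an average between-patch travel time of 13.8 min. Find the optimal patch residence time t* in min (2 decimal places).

18.29 min

By the marginal value theorem, leave when the instantaneous gain rate g'(t) equals the habitat-wide average g(t)/(T + t).
g'(t) = 0.57·33.6·t^-0.43. Setting 0.57·33.6·t^-0.43 = 33.6·t^0.57/(13.8+t) gives 0.57(13.8+t) = t, so 0.43·t = 0.57×13.8.
t* = 0.57×13.8/0.43 = 18.29 min.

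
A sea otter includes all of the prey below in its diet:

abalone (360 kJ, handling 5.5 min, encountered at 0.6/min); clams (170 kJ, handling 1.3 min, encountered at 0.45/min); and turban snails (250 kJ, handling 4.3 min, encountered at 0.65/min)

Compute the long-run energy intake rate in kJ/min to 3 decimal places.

59.245 kJ/min

Energy encountered per unit search time: 0.6×360 + 0.45×170 + 0.65×250 = 455 kJ/min.
Handling time per unit search time: 0.6×5.5 + 0.45×1.3 + 0.65×4.3 = 6.68.
Rate = 455/(1 + 6.68) = 59.24 kJ/min.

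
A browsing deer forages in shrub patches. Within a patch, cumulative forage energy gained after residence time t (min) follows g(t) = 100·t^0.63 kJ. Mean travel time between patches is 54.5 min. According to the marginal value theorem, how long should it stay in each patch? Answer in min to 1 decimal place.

Maximise g(t)/(T+t): set derivative to zero → g'(t)(T+t) = g(t).
g'(t) = 0.63·100·t^-0.37. Setting 0.63·100·t^-0.37 = 100·t^0.63/(54.5+t) gives 0.63(54.5+t) = t, so 0.37·t = 0.63×54.5.
t* = 0.63×54.5/0.37 = 92.8 min.

92.8 min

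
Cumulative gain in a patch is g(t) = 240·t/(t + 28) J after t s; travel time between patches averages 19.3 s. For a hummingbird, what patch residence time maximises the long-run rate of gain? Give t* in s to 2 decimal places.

23.25 s

Maximise g(t)/(T+t): set derivative to zero → g'(t)(T+t) = g(t).
g'(t) = 240·28/(t + 28)². Setting 240·28/(t+28)² = 240t/[(t+28)(19.3+t)] gives 28(19.3+t) = t(t+28), so t² = 28×19.3 = 540.4.
t* = √540.4 = 23.25 s.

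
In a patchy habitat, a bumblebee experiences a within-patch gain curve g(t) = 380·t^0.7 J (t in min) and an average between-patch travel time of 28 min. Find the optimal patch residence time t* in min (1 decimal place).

By the marginal value theorem, leave when the instantaneous gain rate g'(t) equals the habitat-wide average g(t)/(T + t).
g'(t) = 0.7·380·t^-0.3. Setting 0.7·380·t^-0.3 = 380·t^0.7/(28+t) gives 0.7(28+t) = t, so 0.30·t = 0.7×28.
t* = 0.7×28/0.30 = 65.33 min.

65.3 min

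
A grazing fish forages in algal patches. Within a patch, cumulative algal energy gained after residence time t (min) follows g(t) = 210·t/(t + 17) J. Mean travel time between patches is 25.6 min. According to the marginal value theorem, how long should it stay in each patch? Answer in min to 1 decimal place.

Optimal t* satisfies g'(t*) = g(t*)/(T + t*).
g'(t) = 210·17/(t + 17)². Setting 210·17/(t+17)² = 210t/[(t+17)(25.6+t)] gives 17(25.6+t) = t(t+17), so t² = 17×25.6 = 435.2.
t* = √435.2 = 20.86 min.

20.9 min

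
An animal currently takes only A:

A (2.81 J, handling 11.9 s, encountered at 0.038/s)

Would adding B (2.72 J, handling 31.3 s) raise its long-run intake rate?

Current rate: (0.038×2.81)/(1 + 0.038×11.9) = 0.07353 J/s.
Profitability of B: 2.72/31.3 = 0.0869 J/s.
Since 0.0869 > R, including B increases the long-run rate.

Yes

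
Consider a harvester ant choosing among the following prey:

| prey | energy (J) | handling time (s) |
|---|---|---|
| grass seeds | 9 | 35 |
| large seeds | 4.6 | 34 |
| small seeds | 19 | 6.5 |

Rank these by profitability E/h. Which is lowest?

large seeds

Profitability E/h (J/s): grass seeds = 9/35 = 0.257, large seeds = 4.6/34 = 0.135, small seeds = 19/6.5 = 2.92.
Ranked: small seeds > grass seeds > large seeds.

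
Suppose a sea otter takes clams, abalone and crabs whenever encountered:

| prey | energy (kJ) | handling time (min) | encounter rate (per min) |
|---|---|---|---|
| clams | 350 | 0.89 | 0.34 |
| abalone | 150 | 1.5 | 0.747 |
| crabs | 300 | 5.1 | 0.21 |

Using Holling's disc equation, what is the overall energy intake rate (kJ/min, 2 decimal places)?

R = Σλ_iE_i / (1 + Σλ_ih_i)
Numerator: 0.34×350 + 0.747×150 + 0.21×300 = 294.1
Denominator: 1 + 0.34×0.89 + 0.747×1.5 + 0.21×5.1 = 3.494
R = 294.1/3.494 = 84.16 kJ/min

84.16 kJ/min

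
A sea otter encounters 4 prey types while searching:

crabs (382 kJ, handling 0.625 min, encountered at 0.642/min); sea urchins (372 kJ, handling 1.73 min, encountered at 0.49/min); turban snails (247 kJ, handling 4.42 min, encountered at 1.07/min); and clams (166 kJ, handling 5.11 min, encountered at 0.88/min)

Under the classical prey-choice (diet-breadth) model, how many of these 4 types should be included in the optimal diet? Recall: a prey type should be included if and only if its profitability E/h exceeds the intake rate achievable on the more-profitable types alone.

2

E/h in descending order: crabs 611, sea urchins 215, turban snails 55.9, clams 32.5 kJ/min. The optimal diet is the largest prefix of this list for which every included type satisfies E_i/h_i > R on the types above it.
Rate on top 1: 175. sea urchins: 215 > 175 → include.
Rate on top 2: 190.1. turban snails: 55.9 < 190.1 → exclude; stop.
Optimal diet: crabs, sea urchins — 2 of 4 types.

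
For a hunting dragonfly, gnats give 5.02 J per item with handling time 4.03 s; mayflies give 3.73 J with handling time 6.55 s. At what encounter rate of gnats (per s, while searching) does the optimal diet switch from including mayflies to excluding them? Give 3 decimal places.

0.209 per s

The zero-one rule: include mayflies iff E₂/h₂ > λE₁/(1+λh₁). Equality gives the switch point.
λE₁h₂ = E₂ + λE₂h₁ ⇒ λ = E₂/(E₁h₂ − E₂h₁) = 3.73/(32.88 − 15.03) = 0.209 per s.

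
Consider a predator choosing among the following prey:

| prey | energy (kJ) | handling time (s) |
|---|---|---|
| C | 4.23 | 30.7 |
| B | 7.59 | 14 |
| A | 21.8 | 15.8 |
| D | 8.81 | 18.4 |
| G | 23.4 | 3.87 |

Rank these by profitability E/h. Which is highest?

G

Profitability E/h (kJ/s): C = 4.23/30.7 = 0.138, B = 7.59/14 = 0.542, A = 21.8/15.8 = 1.38, D = 8.81/18.4 = 0.479, G = 23.4/3.87 = 6.05.
Ranked: G > A > B > D > C.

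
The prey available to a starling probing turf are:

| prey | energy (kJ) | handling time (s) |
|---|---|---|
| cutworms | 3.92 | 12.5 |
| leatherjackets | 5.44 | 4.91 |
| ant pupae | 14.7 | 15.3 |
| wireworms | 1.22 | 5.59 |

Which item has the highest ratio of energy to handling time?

leatherjackets

In descending order of E/h:
leatherjackets: 5.44/4.91 = 1.11 kJ/s
ant pupae: 14.7/15.3 = 0.961 kJ/s
cutworms: 3.92/12.5 = 0.314 kJ/s
wireworms: 1.22/5.59 = 0.218 kJ/s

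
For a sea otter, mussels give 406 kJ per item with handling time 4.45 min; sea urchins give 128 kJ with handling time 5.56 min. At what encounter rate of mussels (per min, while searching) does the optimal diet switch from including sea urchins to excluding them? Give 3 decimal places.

Drop sea urchins once their profitability E₂/h₂ falls below the rate achievable on mussels alone: E₂/h₂ = λE₁/(1 + λh₁).
Solve for λ: λE₁h₂ = E₂(1 + λh₁) → λ(E₁h₂ − E₂h₁) = E₂ → λ = E₂/(E₁h₂ − E₂h₁).
λ = 128/(406×5.56 − 128×4.45) = 128/1688 = 0.07584 per min.

0.076 per min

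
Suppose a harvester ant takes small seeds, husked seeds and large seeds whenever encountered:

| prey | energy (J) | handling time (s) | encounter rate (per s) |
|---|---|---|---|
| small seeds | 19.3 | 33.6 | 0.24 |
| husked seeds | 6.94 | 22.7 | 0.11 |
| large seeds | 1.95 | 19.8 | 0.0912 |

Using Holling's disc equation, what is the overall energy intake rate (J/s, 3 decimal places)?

0.417 J/s

R = (0.24×19.3 + 0.11×6.94 + 0.0912×1.95) / (1 + 0.24×33.6 + 0.11×22.7 + 0.0912×19.8) = 5.573/13.37 = 0.4169 J/s.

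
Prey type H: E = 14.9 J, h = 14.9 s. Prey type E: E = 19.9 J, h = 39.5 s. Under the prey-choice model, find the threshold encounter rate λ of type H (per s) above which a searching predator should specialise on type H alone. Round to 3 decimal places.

The zero-one rule: include type E iff E₂/h₂ > λE₁/(1+λh₁). Equality gives the switch point.
λE₁h₂ = E₂ + λE₂h₁ ⇒ λ = E₂/(E₁h₂ − E₂h₁) = 19.9/(588.6 − 296.5) = 0.06814 per s.

0.068 per s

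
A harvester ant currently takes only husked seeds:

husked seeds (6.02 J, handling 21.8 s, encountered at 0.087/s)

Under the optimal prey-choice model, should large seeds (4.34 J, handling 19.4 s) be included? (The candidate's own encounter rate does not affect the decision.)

Yes

Current rate: (0.087×6.02)/(1 + 0.087×21.8) = 0.1808 J/s.
Profitability of large seeds: 4.34/19.4 = 0.2237 J/s.
0.2237 > 0.1808, so adding large seeds raises the average — include it.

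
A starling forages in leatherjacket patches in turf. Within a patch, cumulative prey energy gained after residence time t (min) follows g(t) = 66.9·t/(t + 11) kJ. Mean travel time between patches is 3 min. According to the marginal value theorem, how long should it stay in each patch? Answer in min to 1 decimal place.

5.7 min

Maximise g(t)/(T+t): set derivative to zero → g'(t)(T+t) = g(t).
g'(t) = 66.9·11/(t + 11)². Setting 66.9·11/(t+11)² = 66.9t/[(t+11)(3+t)] gives 11(3+t) = t(t+11), so t² = 11×3 = 33.
t* = √33 = 5.745 min.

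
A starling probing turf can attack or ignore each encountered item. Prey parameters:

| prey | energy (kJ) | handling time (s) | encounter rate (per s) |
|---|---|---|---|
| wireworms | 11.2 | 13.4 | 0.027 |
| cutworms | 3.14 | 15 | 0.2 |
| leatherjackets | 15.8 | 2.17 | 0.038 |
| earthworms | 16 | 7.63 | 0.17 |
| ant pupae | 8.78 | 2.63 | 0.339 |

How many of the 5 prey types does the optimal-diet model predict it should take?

E/h in descending order: leatherjackets 7.28, ant pupae 3.34, earthworms 2.1, wireworms 0.836, cutworms 0.209 kJ/s. The optimal diet is the largest prefix of this list for which every included type satisfies E_i/h_i > R on the types above it.
Rate on top 1: 0.5547. ant pupae: 3.34 > 0.5547 → include.
Rate on top 2: 1.812. earthworms: 2.1 > 1.812 → include.
Rate on top 3: 1.925. wireworms: 0.836 < 1.925 → exclude; stop.
Optimal diet: leatherjackets, ant pupae, earthworms — 3 of 5 types.

3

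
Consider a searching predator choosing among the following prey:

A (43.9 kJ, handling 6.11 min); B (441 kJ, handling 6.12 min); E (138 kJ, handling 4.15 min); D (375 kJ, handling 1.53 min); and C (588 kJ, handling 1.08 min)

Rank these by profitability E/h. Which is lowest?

A

In descending order of E/h:
C: 588/1.08 = 544 kJ/min
D: 375/1.53 = 245 kJ/min
B: 441/6.12 = 72.1 kJ/min
E: 138/4.15 = 33.3 kJ/min
A: 43.9/6.11 = 7.18 kJ/min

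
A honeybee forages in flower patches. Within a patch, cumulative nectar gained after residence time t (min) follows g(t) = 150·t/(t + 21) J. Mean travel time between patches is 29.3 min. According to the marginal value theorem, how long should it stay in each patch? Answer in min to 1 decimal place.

Optimal t* satisfies g'(t*) = g(t*)/(T + t*).
g'(t) = 150·21/(t + 21)². Setting 150·21/(t+21)² = 150t/[(t+21)(29.3+t)] gives 21(29.3+t) = t(t+21), so t² = 21×29.3 = 615.3.
t* = √615.3 = 24.81 min.

24.8 min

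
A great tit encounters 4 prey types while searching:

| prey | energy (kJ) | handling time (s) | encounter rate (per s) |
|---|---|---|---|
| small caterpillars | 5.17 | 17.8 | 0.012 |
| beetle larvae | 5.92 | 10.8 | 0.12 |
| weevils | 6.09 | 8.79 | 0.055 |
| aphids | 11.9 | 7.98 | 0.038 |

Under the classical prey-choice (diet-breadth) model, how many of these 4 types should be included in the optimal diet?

E/h in descending order: aphids 1.49, weevils 0.693, beetle larvae 0.548, small caterpillars 0.29 kJ/s. The optimal diet is the largest prefix of this list for which every included type satisfies E_i/h_i > R on the types above it.
Rate on top 1: 0.347. weevils: 0.693 > 0.347 → include.
Rate on top 2: 0.4406. beetle larvae: 0.548 > 0.4406 → include.
Rate on top 3: 0.4858. small caterpillars: 0.29 < 0.4858 → exclude; stop.
Optimal diet: aphids, weevils, beetle larvae — 3 of 4 types.

3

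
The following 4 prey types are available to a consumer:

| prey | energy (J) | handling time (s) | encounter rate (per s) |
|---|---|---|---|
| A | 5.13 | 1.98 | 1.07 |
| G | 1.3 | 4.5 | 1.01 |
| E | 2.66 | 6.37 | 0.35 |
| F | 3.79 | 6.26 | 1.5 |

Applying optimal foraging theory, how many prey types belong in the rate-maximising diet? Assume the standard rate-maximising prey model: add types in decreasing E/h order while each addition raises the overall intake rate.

E/h in descending order: A 2.59, F 0.605, E 0.418, G 0.289 J/s. The optimal diet is the largest prefix of this list for which every included type satisfies E_i/h_i > R on the types above it.
Rate on top 1: 1.76. F: 0.605 < 1.76 → exclude; stop.
Optimal diet: A — 1 of 4 types.

1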